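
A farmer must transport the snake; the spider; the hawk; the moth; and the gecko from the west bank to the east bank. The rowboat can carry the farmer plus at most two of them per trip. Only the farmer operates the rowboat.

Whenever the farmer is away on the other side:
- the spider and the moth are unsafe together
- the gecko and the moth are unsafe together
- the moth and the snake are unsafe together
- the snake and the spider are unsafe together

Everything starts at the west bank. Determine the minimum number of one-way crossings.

7

Counting alone: the farmer can take at most 2 across per trip to the east bank, so moving all 5 needs at least 3 loaded trips out, with a return between consecutive ones — at least 5 crossings.
The safety rule pushes this higher. Following every safe sequence of crossings, the most of the 5 that can be at the east bank as the rowboat arrives there on crossing 5 is 4 — never all 5.
So no plan with fewer than 7 crossings exists, and this one achieves 7:
1. Farmer goes to the east bank with the moth and the snake.  [the west bank: the gecko, the hawk, the spider | the east bank: the moth, the snake]
2. Farmer goes back to the west bank with the snake.  [the west bank: the gecko, the hawk, the snake, the spider | the east bank: the moth]
3. Farmer goes to the east bank with the hawk and the snake.  [the west bank: the gecko, the spider | the east bank: the hawk, the moth, the snake]
4. Farmer goes back to the west bank with the snake.  [the west bank: the gecko, the snake, the spider | the east bank: the hawk, the moth]
5. Farmer goes to the east bank with the gecko and the snake.  [the west bank: the spider | the east bank: the gecko, the hawk, the moth, the snake]
6. Farmer goes back to the west bank with the moth.  [the west bank: the moth, the spider | the east bank: the gecko, the hawk, the snake]
7. Farmer goes to the east bank with the moth and the spider.  [the west bank: — | the east bank: the gecko, the hawk, the moth, the snake, the spider]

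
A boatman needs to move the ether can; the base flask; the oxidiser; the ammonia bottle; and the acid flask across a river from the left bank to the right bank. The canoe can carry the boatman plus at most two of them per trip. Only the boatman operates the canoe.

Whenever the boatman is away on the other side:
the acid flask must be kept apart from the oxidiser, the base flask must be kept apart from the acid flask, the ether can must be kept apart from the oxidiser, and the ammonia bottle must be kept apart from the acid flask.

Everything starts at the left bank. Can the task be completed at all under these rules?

Yes

1. Boatman goes to the right bank with the acid flask and the ether can.  [the left bank: the ammonia bottle, the base flask, the oxidiser | the right bank: the acid flask, the ether can]
2. Boatman goes back to the left bank alone.  [the left bank: the ammonia bottle, the base flask, the oxidiser | the right bank: the acid flask, the ether can]
3. Boatman goes to the right bank with the ammonia bottle and the base flask.  [the left bank: the oxidiser | the right bank: the acid flask, the ammonia bottle, the base flask, the ether can]
4. Boatman goes back to the left bank with the acid flask.  [the left bank: the acid flask, the oxidiser | the right bank: the ammonia bottle, the base flask, the ether can]
5. Boatman goes to the right bank with the acid flask and the oxidiser.  [the left bank: — | the right bank: the acid flask, the ammonia bottle, the base flask, the ether can, the oxidiser]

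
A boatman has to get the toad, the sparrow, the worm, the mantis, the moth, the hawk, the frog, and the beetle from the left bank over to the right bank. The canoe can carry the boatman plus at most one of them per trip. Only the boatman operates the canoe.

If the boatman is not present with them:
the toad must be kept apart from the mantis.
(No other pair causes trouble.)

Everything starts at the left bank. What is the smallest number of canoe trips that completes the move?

Counting alone: the boatman can take at most 1 across per trip to the right bank, so moving all 8 needs at least 8 loaded trips out, with a return between consecutive ones — at least 15 crossings.
The plan below uses exactly 15 crossings, so it is optimal:
1. Boatman goes to the right bank with the toad.  [the left bank: the beetle, the frog, the hawk, the mantis, the moth, the sparrow, the worm | the right bank: the toad]
2. Boatman goes back to the left bank alone.  [the left bank: the beetle, the frog, the hawk, the mantis, the moth, the sparrow, the worm | the right bank: the toad]
3. Boatman goes to the right bank with the sparrow.  [the left bank: the beetle, the frog, the hawk, the mantis, the moth, the worm | the right bank: the sparrow, the toad]
4. Boatman goes back to the left bank alone.  [the left bank: the beetle, the frog, the hawk, the mantis, the moth, the worm | the right bank: the sparrow, the toad]
5. Boatman goes to the right bank with the worm.  [the left bank: the beetle, the frog, the hawk, the mantis, the moth | the right bank: the sparrow, the toad, the worm]
6. Boatman goes back to the left bank alone.  [the left bank: the beetle, the frog, the hawk, the mantis, the moth | the right bank: the sparrow, the toad, the worm]
7. Boatman goes to the right bank with the moth.  [the left bank: the beetle, the frog, the hawk, the mantis | the right bank: the moth, the sparrow, the toad, the worm]
8. Boatman goes back to the left bank alone.  [the left bank: the beetle, the frog, the hawk, the mantis | the right bank: the moth, the sparrow, the toad, the worm]
9. Boatman goes to the right bank with the hawk.  [the left bank: the beetle, the frog, the mantis | the right bank: the hawk, the moth, the sparrow, the toad, the worm]
10. Boatman goes back to the left bank alone.  [the left bank: the beetle, the frog, the mantis | the right bank: the hawk, the moth, the sparrow, the toad, the worm]
11. Boatman goes to the right bank with the frog.  [the left bank: the beetle, the mantis | the right bank: the frog, the hawk, the moth, the sparrow, the toad, the worm]
12. Boatman goes back to the left bank alone.  [the left bank: the beetle, the mantis | the right bank: the frog, the hawk, the moth, the sparrow, the toad, the worm]
13. Boatman goes to the right bank with the beetle.  [the left bank: the mantis | the right bank: the beetle, the frog, the hawk, the moth, the sparrow, the toad, the worm]
14. Boatman goes back to the left bank alone.  [the left bank: the mantis | the right bank: the beetle, the frog, the hawk, the moth, the sparrow, the toad, the worm]
15. Boatman goes to the right bank with the mantis.  [the left bank: — | the right bank: the beetle, the frog, the hawk, the mantis, the moth, the sparrow, the toad, the worm]

15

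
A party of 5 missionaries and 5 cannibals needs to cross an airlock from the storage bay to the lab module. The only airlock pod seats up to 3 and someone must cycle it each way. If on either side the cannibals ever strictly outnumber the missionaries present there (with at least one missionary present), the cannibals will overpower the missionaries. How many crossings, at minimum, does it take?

11

Counting alone: each trip to the lab module takes at most 3 across and each return brings at least 1 back, so after t trips out (and t−1 returns) at most 3t − (t−1) of the 10 are across; that first reaches 10 at t = 5, so at least 9 crossings are needed.
The safety rule pushes this higher. Following every safe sequence of crossings, the most of the 10 that can be at the lab module as the airlock pod arrives there on crossing 9 is 9 — never all 10.
So no plan with fewer than 11 crossings exists, and this one achieves 11:
1. 2 cannibals → the lab module.  (the storage bay: 5M 3C; the lab module: 0M 2C)
2. 1 cannibal ← the storage bay.  (the storage bay: 5M 4C; the lab module: 0M 1C)
3. 3 cannibals → the lab module.  (the storage bay: 5M 1C; the lab module: 0M 4C)
4. 1 cannibal ← the storage bay.  (the storage bay: 5M 2C; the lab module: 0M 3C)
5. 3 missionaries → the lab module.  (the storage bay: 2M 2C; the lab module: 3M 3C)
6. 1 missionary and 1 cannibal ← the storage bay.  (the storage bay: 3M 3C; the lab module: 2M 2C)
7. 3 missionaries → the lab module.  (the storage bay: 0M 3C; the lab module: 5M 2C)
8. 1 cannibal ← the storage bay.  (the storage bay: 0M 4C; the lab module: 5M 1C)
9. 2 cannibals → the lab module.  (the storage bay: 0M 2C; the lab module: 5M 3C)
10. 1 cannibal ← the storage bay.  (the storage bay: 0M 3C; the lab module: 5M 2C)
11. 3 cannibals → the lab module.  (the storage bay: 0M 0C; the lab module: 5M 5C)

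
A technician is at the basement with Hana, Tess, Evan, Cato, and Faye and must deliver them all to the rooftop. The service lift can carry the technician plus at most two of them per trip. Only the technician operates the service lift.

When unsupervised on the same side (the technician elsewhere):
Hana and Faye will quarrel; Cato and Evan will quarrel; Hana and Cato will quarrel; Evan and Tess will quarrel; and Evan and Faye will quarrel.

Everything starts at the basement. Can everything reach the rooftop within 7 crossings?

Yes

Yes — this plan uses 7 crossings (≤ 7):
1. Technician goes to the rooftop with Evan and Hana.  [the basement: Cato, Faye, Tess | the rooftop: Evan, Hana]
2. Technician goes back to the basement alone.  [the basement: Cato, Faye, Tess | the rooftop: Evan, Hana]
3. Technician goes to the rooftop with Tess.  [the basement: Cato, Faye | the rooftop: Evan, Hana, Tess]
4. Technician goes back to the basement with Evan.  [the basement: Cato, Evan, Faye | the rooftop: Hana, Tess]
5. Technician goes to the rooftop with Cato and Faye.  [the basement: Evan | the rooftop: Cato, Faye, Hana, Tess]
6. Technician goes back to the basement with Hana.  [the basement: Evan, Hana | the rooftop: Cato, Faye, Tess]
7. Technician goes to the rooftop with Evan and Hana.  [the basement: — | the rooftop: Cato, Evan, Faye, Hana, Tess]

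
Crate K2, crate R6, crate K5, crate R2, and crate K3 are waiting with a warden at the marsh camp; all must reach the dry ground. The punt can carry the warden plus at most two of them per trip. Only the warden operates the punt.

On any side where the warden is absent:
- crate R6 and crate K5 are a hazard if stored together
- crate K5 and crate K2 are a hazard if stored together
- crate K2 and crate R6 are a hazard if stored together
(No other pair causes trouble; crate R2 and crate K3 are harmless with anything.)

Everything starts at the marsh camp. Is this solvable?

Yes

1. Warden goes to the dry ground with crate K2 and crate R6.  [the marsh camp: crate K3, crate K5, crate R2 | the dry ground: crate K2, crate R6]
2. Warden goes back to the marsh camp with crate K2.  [the marsh camp: crate K2, crate K3, crate K5, crate R2 | the dry ground: crate R6]
3. Warden goes to the dry ground with crate K2 and crate R2.  [the marsh camp: crate K3, crate K5 | the dry ground: crate K2, crate R2, crate R6]
4. Warden goes back to the marsh camp with crate K2.  [the marsh camp: crate K2, crate K3, crate K5 | the dry ground: crate R2, crate R6]
5. Warden goes to the dry ground with crate K2 and crate K3.  [the marsh camp: crate K5 | the dry ground: crate K2, crate K3, crate R2, crate R6]
6. Warden goes back to the marsh camp with crate K2.  [the marsh camp: crate K2, crate K5 | the dry ground: crate K3, crate R2, crate R6]
7. Warden goes to the dry ground with crate K2 and crate K5.  [the marsh camp: — | the dry ground: crate K2, crate K3, crate K5, crate R2, crate R6]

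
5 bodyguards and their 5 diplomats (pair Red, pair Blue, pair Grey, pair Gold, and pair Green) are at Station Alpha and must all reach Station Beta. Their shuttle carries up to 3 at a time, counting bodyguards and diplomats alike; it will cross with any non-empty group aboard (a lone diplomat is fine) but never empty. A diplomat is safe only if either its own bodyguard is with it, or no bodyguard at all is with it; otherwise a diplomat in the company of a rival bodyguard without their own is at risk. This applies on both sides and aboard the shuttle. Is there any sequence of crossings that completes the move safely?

Yes

1. bodyguard Red and diplomat Red cross → Station Beta.
2. bodyguard Red crosses ← Station Alpha.
3. diplomat Blue, diplomat Gold, and diplomat Grey cross → Station Beta.
4. diplomat Red crosses ← Station Alpha.
5. bodyguard Blue, bodyguard Gold, and bodyguard Grey cross → Station Beta.
6. bodyguard Blue and diplomat Blue cross ← Station Alpha.
7. bodyguard Blue, bodyguard Green, and bodyguard Red cross → Station Beta.
8. diplomat Grey crosses ← Station Alpha.
9. diplomat Blue and diplomat Red cross → Station Beta.
10. diplomat Red crosses ← Station Alpha.
11. diplomat Green, diplomat Grey, and diplomat Red cross → Station Beta.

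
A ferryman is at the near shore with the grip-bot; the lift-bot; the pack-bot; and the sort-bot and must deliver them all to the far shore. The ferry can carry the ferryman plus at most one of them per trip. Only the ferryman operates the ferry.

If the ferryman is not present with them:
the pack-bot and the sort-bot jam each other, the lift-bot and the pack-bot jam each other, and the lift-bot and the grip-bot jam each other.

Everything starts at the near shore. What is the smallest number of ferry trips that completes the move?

Whatever the first load, the items left behind include a forbidden pair without the ferryman. No opening move is safe, so no plan exists.

impossible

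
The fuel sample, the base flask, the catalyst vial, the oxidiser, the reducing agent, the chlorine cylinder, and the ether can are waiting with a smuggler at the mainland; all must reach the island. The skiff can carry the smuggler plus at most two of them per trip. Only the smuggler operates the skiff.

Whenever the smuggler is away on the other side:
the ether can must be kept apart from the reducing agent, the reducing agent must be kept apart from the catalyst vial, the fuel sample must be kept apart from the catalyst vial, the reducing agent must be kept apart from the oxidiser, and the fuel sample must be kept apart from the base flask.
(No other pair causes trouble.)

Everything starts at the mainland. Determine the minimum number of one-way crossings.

9

Counting alone: the smuggler can take at most 2 across per trip to the island, so moving all 7 needs at least 4 loaded trips out, with a return between consecutive ones — at least 7 crossings.
The safety rule pushes this higher. Following every safe sequence of crossings, the most of the 7 that can be at the island as the skiff arrives there on crossing 7 is 6 — never all 7.
So no plan with fewer than 9 crossings exists, and this one achieves 9:
1. Smuggler goes to the island with the fuel sample and the reducing agent.  [the mainland: the base flask, the catalyst vial, the chlorine cylinder, the ether can, the oxidiser | the island: the fuel sample, the reducing agent]
2. Smuggler goes back to the mainland alone.  [the mainland: the base flask, the catalyst vial, the chlorine cylinder, the ether can, the oxidiser | the island: the fuel sample, the reducing agent]
3. Smuggler goes to the island with the base flask.  [the mainland: the catalyst vial, the chlorine cylinder, the ether can, the oxidiser | the island: the base flask, the fuel sample, the reducing agent]
4. Smuggler goes back to the mainland with the fuel sample.  [the mainland: the catalyst vial, the chlorine cylinder, the ether can, the fuel sample, the oxidiser | the island: the base flask, the reducing agent]
5. Smuggler goes to the island with the catalyst vial and the oxidiser.  [the mainland: the chlorine cylinder, the ether can, the fuel sample | the island: the base flask, the catalyst vial, the oxidiser, the reducing agent]
6. Smuggler goes back to the mainland with the reducing agent.  [the mainland: the chlorine cylinder, the ether can, the fuel sample, the reducing agent | the island: the base flask, the catalyst vial, the oxidiser]
7. Smuggler goes to the island with the chlorine cylinder and the ether can.  [the mainland: the fuel sample, the reducing agent | the island: the base flask, the catalyst vial, the chlorine cylinder, the ether can, the oxidiser]
8. Smuggler goes back to the mainland alone.  [the mainland: the fuel sample, the reducing agent | the island: the base flask, the catalyst vial, the chlorine cylinder, the ether can, the oxidiser]
9. Smuggler goes to the island with the fuel sample and the reducing agent.  [the mainland: — | the island: the base flask, the catalyst vial, the chlorine cylinder, the ether can, the fuel sample, the oxidiser, the reducing agent]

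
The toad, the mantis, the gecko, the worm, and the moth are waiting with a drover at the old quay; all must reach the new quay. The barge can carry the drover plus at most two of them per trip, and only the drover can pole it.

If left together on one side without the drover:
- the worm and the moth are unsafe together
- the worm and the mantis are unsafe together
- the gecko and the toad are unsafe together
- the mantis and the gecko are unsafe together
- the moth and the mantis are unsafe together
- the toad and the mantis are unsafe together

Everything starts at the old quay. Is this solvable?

No

Whatever the first load, the items left behind include a forbidden pair without the drover. No opening move is safe, so no plan exists.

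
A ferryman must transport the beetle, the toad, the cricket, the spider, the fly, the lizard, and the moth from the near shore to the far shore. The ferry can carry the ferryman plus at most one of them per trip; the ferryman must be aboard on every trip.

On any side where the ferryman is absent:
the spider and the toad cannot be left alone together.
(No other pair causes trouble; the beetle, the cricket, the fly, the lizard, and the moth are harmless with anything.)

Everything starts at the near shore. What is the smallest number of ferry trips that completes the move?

13

Counting alone: the ferryman can take at most 1 across per trip to the far shore, so moving all 7 needs at least 7 loaded trips out, with a return between consecutive ones — at least 13 crossings.
The plan below uses exactly 13 crossings, so it is optimal:
1. Ferryman goes to the far shore with the toad.
2. Ferryman goes back to the near shore alone.
3. Ferryman goes to the far shore with the beetle.
4. Ferryman goes back to the near shore alone.
5. Ferryman goes to the far shore with the cricket.
6. Ferryman goes back to the near shore alone.
7. Ferryman goes to the far shore with the fly.
8. Ferryman goes back to the near shore alone.
9. Ferryman goes to the far shore with the lizard.
10. Ferryman goes back to the near shore alone.
11. Ferryman goes to the far shore with the moth.
12. Ferryman goes back to the near shore alone.
13. Ferryman goes to the far shore with the spider.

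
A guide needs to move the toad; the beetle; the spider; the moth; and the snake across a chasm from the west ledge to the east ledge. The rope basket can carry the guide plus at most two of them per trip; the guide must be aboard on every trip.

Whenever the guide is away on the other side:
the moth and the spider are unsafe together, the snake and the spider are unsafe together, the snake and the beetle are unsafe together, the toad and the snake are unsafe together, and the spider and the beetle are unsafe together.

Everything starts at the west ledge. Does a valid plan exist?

Yes

1. Guide goes to the east ledge with the snake and the spider.
2. Guide goes back to the west ledge with the spider.
3. Guide goes to the east ledge with the spider and the toad.
4. Guide goes back to the west ledge with the snake.
5. Guide goes to the east ledge with the beetle and the moth.
6. Guide goes back to the west ledge with the spider.
7. Guide goes to the east ledge with the snake and the spider.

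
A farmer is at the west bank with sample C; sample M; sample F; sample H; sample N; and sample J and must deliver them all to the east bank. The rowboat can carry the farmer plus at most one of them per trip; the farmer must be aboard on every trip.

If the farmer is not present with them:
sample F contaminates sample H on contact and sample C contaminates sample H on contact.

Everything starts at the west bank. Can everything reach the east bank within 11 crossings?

No

Counting alone: the farmer can take at most 1 across per trip to the east bank, so moving all 6 needs at least 6 loaded trips out, with a return between consecutive ones — at least 11 crossings.
The safety rule pushes this higher. Following every safe sequence of crossings, the most of the 6 that can be at the east bank as the rowboat arrives there on crossing 11 is 5 — never all 6.
So the move cannot be finished within 11 crossings. (The shortest complete plan takes 13:)
1. Farmer goes to the east bank with sample H.  [the west bank: sample C, sample F, sample J, sample M, sample N | the east bank: sample H]
2. Farmer goes back to the west bank alone.  [the west bank: sample C, sample F, sample J, sample M, sample N | the east bank: sample H]
3. Farmer goes to the east bank with sample C.  [the west bank: sample F, sample J, sample M, sample N | the east bank: sample C, sample H]
4. Farmer goes back to the west bank with sample H.  [the west bank: sample F, sample H, sample J, sample M, sample N | the east bank: sample C]
5. Farmer goes to the east bank with sample F.  [the west bank: sample H, sample J, sample M, sample N | the east bank: sample C, sample F]
6. Farmer goes back to the west bank alone.  [the west bank: sample H, sample J, sample M, sample N | the east bank: sample C, sample F]
7. Farmer goes to the east bank with sample M.  [the west bank: sample H, sample J, sample N | the east bank: sample C, sample F, sample M]
8. Farmer goes back to the west bank alone.  [the west bank: sample H, sample J, sample N | the east bank: sample C, sample F, sample M]
9. Farmer goes to the east bank with sample N.  [the west bank: sample H, sample J | the east bank: sample C, sample F, sample M, sample N]
10. Farmer goes back to the west bank alone.  [the west bank: sample H, sample J | the east bank: sample C, sample F, sample M, sample N]
11. Farmer goes to the east bank with sample J.  [the west bank: sample H | the east bank: sample C, sample F, sample J, sample M, sample N]
12. Farmer goes back to the west bank alone.  [the west bank: sample H | the east bank: sample C, sample F, sample J, sample M, sample N]
13. Farmer goes to the east bank with sample H.  [the west bank: — | the east bank: sample C, sample F, sample H, sample J, sample M, sample N]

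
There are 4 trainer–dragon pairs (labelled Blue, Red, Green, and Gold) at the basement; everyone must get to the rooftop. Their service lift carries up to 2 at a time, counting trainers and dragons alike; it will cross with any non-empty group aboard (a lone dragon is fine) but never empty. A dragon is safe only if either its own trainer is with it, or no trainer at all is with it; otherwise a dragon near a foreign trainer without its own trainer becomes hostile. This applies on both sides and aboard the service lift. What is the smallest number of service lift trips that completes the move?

impossible

Following every safe sequence of crossings from the start, the most of the 8 that can be at the rooftop as the service lift arrives there on crossings 1, 3, 5 is 2, 3, 4 respectively; the best ever achieved is 4 of 8.
From crossing 7 on, no configuration arises that was not already reachable earlier: only 44 distinct safe configurations (who is on which side, and where the service lift is) can ever be reached, none of them has everyone across, and every continuation just revisits them. So no valid plan exists.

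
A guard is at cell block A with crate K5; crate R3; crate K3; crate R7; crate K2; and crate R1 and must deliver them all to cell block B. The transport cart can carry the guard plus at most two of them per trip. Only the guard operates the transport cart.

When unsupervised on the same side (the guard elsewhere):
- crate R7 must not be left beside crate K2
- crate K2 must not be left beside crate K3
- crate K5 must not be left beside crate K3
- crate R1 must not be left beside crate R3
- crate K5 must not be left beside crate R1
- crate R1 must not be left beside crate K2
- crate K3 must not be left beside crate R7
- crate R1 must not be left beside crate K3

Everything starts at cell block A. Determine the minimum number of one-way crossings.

Whatever the first load, the items left behind include a forbidden pair without the guard. No opening move is safe, so no plan exists.

impossible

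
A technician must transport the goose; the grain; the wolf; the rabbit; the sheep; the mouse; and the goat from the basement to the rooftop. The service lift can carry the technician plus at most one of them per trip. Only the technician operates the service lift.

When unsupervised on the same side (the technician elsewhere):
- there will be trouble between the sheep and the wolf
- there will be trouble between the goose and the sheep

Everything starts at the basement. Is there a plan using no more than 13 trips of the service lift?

No

Counting alone: the technician can take at most 1 across per trip to the rooftop, so moving all 7 needs at least 7 loaded trips out, with a return between consecutive ones — at least 13 crossings.
The safety rule pushes this higher. Following every safe sequence of crossings, the most of the 7 that can be at the rooftop as the service lift arrives there on crossing 13 is 6 — never all 7.
So the move cannot be finished within 13 crossings. (The shortest complete plan takes 15:)
1. Technician goes to the rooftop with the sheep.  [the basement: the goat, the goose, the grain, the mouse, the rabbit, the wolf | the rooftop: the sheep]
2. Technician goes back to the basement alone.  [the basement: the goat, the goose, the grain, the mouse, the rabbit, the wolf | the rooftop: the sheep]
3. Technician goes to the rooftop with the goose.  [the basement: the goat, the grain, the mouse, the rabbit, the wolf | the rooftop: the goose, the sheep]
4. Technician goes back to the basement with the sheep.  [the basement: the goat, the grain, the mouse, the rabbit, the sheep, the wolf | the rooftop: the goose]
5. Technician goes to the rooftop with the wolf.  [the basement: the goat, the grain, the mouse, the rabbit, the sheep | the rooftop: the goose, the wolf]
6. Technician goes back to the basement alone.  [the basement: the goat, the grain, the mouse, the rabbit, the sheep | the rooftop: the goose, the wolf]
7. Technician goes to the rooftop with the grain.  [the basement: the goat, the mouse, the rabbit, the sheep | the rooftop: the goose, the grain, the wolf]
8. Technician goes back to the basement alone.  [the basement: the goat, the mouse, the rabbit, the sheep | the rooftop: the goose, the grain, the wolf]
9. Technician goes to the rooftop with the rabbit.  [the basement: the goat, the mouse, the sheep | the rooftop: the goose, the grain, the rabbit, the wolf]
10. Technician goes back to the basement alone.  [the basement: the goat, the mouse, the sheep | the rooftop: the goose, the grain, the rabbit, the wolf]
11. Technician goes to the rooftop with the mouse.  [the basement: the goat, the sheep | the rooftop: the goose, the grain, the mouse, the rabbit, the wolf]
12. Technician goes back to the basement alone.  [the basement: the goat, the sheep | the rooftop: the goose, the grain, the mouse, the rabbit, the wolf]
13. Technician goes to the rooftop with the goat.  [the basement: the sheep | the rooftop: the goat, the goose, the grain, the mouse, the rabbit, the wolf]
14. Technician goes back to the basement alone.  [the basement: the sheep | the rooftop: the goat, the goose, the grain, the mouse, the rabbit, the wolf]
15. Technician goes to the rooftop with the sheep.  [the basement: — | the rooftop: the goat, the goose, the grain, the mouse, the rabbit, the sheep, the wolf]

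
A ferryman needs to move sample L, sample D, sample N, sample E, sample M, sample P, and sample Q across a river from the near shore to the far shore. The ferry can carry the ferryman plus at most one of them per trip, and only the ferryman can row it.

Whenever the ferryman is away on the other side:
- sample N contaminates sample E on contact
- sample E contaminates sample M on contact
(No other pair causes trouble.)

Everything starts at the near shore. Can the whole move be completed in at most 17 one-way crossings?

Yes — this plan uses 15 crossings (≤ 17):
1. Ferryman goes to the far shore with sample E.  [the near shore: sample D, sample L, sample M, sample N, sample P, sample Q | the far shore: sample E]
2. Ferryman goes back to the near shore alone.  [the near shore: sample D, sample L, sample M, sample N, sample P, sample Q | the far shore: sample E]
3. Ferryman goes to the far shore with sample L.  [the near shore: sample D, sample M, sample N, sample P, sample Q | the far shore: sample E, sample L]
4. Ferryman goes back to the near shore alone.  [the near shore: sample D, sample M, sample N, sample P, sample Q | the far shore: sample E, sample L]
5. Ferryman goes to the far shore with sample D.  [the near shore: sample M, sample N, sample P, sample Q | the far shore: sample D, sample E, sample L]
6. Ferryman goes back to the near shore alone.  [the near shore: sample M, sample N, sample P, sample Q | the far shore: sample D, sample E, sample L]
7. Ferryman goes to the far shore with sample N.  [the near shore: sample M, sample P, sample Q | the far shore: sample D, sample E, sample L, sample N]
8. Ferryman goes back to the near shore with sample E.  [the near shore: sample E, sample M, sample P, sample Q | the far shore: sample D, sample L, sample N]
9. Ferryman goes to the far shore with sample M.  [the near shore: sample E, sample P, sample Q | the far shore: sample D, sample L, sample M, sample N]
10. Ferryman goes back to the near shore alone.  [the near shore: sample E, sample P, sample Q | the far shore: sample D, sample L, sample M, sample N]
11. Ferryman goes to the far shore with sample P.  [the near shore: sample E, sample Q | the far shore: sample D, sample L, sample M, sample N, sample P]
12. Ferryman goes back to the near shore alone.  [the near shore: sample E, sample Q | the far shore: sample D, sample L, sample M, sample N, sample P]
13. Ferryman goes to the far shore with sample Q.  [the near shore: sample E | the far shore: sample D, sample L, sample M, sample N, sample P, sample Q]
14. Ferryman goes back to the near shore alone.  [the near shore: sample E | the far shore: sample D, sample L, sample M, sample N, sample P, sample Q]
15. Ferryman goes to the far shore with sample E.  [the near shore: — | the far shore: sample D, sample E, sample L, sample M, sample N, sample P, sample Q]

Yes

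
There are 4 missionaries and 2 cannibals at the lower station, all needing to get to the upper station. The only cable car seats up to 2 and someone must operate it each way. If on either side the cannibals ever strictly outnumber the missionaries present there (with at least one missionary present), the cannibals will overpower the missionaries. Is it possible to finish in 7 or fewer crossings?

No

Counting alone: each trip to the upper station takes at most 2 across and each return brings at least 1 back, so after t trips out (and t−1 returns) at most 2t − (t−1) of the 6 are across; that first reaches 6 at t = 5, so at least 9 crossings are needed.
Since 7 < 9, 7 crossings cannot be enough. (The shortest complete plan in fact takes 9:)
1. 2 cannibals → the upper station.  (the lower station: 4M 0C; the upper station: 0M 2C)
2. 1 cannibal ← the lower station.  (the lower station: 4M 1C; the upper station: 0M 1C)
3. 2 missionaries → the upper station.  (the lower station: 2M 1C; the upper station: 2M 1C)
4. 1 cannibal ← the lower station.  (the lower station: 2M 2C; the upper station: 2M 0C)
5. 2 cannibals → the upper station.  (the lower station: 2M 0C; the upper station: 2M 2C)
6. 1 cannibal ← the lower station.  (the lower station: 2M 1C; the upper station: 2M 1C)
7. 1 missionary and 1 cannibal → the upper station.  (the lower station: 1M 0C; the upper station: 3M 2C)
8. 1 cannibal ← the lower station.  (the lower station: 1M 1C; the upper station: 3M 1C)
9. 1 missionary and 1 cannibal → the upper station.  (the lower station: 0M 0C; the upper station: 4M 2C)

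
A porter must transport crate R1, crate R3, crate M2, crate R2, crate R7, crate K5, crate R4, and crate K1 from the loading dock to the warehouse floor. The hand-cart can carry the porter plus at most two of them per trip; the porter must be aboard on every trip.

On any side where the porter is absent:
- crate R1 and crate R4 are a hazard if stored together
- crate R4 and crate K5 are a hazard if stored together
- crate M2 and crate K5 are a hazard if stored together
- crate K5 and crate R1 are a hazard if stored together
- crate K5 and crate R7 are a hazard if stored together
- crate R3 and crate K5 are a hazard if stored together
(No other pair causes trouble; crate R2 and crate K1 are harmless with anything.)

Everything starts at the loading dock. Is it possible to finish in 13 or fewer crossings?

Yes

Yes — this plan uses 13 crossings (≤ 13):
1. Porter goes to the warehouse floor with crate K5 and crate R1.
2. Porter goes back to the loading dock with crate R1.
3. Porter goes to the warehouse floor with crate R1 and crate R3.
4. Porter goes back to the loading dock with crate K5.
5. Porter goes to the warehouse floor with crate K5 and crate M2.
6. Porter goes back to the loading dock with crate K5.
7. Porter goes to the warehouse floor with crate K5 and crate R2.
8. Porter goes back to the loading dock with crate K5.
9. Porter goes to the warehouse floor with crate K5 and crate R7.
10. Porter goes back to the loading dock with crate K5.
11. Porter goes to the warehouse floor with crate K1 and crate K5.
12. Porter goes back to the loading dock with crate K5.
13. Porter goes to the warehouse floor with crate K5 and crate R4.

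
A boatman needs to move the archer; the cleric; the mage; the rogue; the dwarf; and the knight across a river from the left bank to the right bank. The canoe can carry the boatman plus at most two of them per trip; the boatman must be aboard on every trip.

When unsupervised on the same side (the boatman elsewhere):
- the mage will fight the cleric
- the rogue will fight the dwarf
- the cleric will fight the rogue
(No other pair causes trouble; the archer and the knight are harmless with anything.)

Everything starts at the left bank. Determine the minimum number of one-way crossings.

Counting alone: the boatman can take at most 2 across per trip to the right bank, so moving all 6 needs at least 3 loaded trips out, with a return between consecutive ones — at least 5 crossings.
The plan below uses exactly 5 crossings, so it is optimal:
1. Boatman goes to the right bank with the cleric and the dwarf.
2. Boatman goes back to the left bank alone.
3. Boatman goes to the right bank with the archer and the knight.
4. Boatman goes back to the left bank alone.
5. Boatman goes to the right bank with the mage and the rogue.

5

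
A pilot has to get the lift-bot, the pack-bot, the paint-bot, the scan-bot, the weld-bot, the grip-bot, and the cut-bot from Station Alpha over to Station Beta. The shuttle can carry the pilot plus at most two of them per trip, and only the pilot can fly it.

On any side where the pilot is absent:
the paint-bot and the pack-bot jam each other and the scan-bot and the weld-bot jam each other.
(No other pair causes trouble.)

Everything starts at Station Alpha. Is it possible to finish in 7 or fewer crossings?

Yes — this plan uses 7 crossings (≤ 7):
1. Pilot goes to Station Beta with the pack-bot and the scan-bot.
2. Pilot goes back to Station Alpha alone.
3. Pilot goes to Station Beta with the lift-bot.
4. Pilot goes back to Station Alpha alone.
5. Pilot goes to Station Beta with the cut-bot and the grip-bot.
6. Pilot goes back to Station Alpha alone.
7. Pilot goes to Station Beta with the paint-bot and the weld-bot.

Yes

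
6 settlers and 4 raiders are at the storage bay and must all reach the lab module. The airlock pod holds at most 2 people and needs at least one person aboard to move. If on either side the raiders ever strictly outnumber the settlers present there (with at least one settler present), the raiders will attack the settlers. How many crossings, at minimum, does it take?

Counting alone: each trip to the lab module takes at most 2 across and each return brings at least 1 back, so after t trips out (and t−1 returns) at most 2t − (t−1) of the 10 are across; that first reaches 10 at t = 9, so at least 17 crossings are needed.
The plan below uses exactly 17 crossings, so it is optimal:
1. 2 raiders → the lab module.  (the storage bay: 6S 2R; the lab module: 0S 2R)
2. 1 raider ← the storage bay.  (the storage bay: 6S 3R; the lab module: 0S 1R)
3. 2 raiders → the lab module.  (the storage bay: 6S 1R; the lab module: 0S 3R)
4. 1 raider ← the storage bay.  (the storage bay: 6S 2R; the lab module: 0S 2R)
5. 2 settlers → the lab module.  (the storage bay: 4S 2R; the lab module: 2S 2R)
6. 1 raider ← the storage bay.  (the storage bay: 4S 3R; the lab module: 2S 1R)
7. 1 settler and 1 raider → the lab module.  (the storage bay: 3S 2R; the lab module: 3S 2R)
8. 1 raider ← the storage bay.  (the storage bay: 3S 3R; the lab module: 3S 1R)
9. 2 raiders → the lab module.  (the storage bay: 3S 1R; the lab module: 3S 3R)
10. 1 raider ← the storage bay.  (the storage bay: 3S 2R; the lab module: 3S 2R)
11. 1 settler and 1 raider → the lab module.  (the storage bay: 2S 1R; the lab module: 4S 3R)
12. 1 raider ← the storage bay.  (the storage bay: 2S 2R; the lab module: 4S 2R)
13. 2 raiders → the lab module.  (the storage bay: 2S 0R; the lab module: 4S 4R)
14. 1 raider ← the storage bay.  (the storage bay: 2S 1R; the lab module: 4S 3R)
15. 1 settler and 1 raider → the lab module.  (the storage bay: 1S 0R; the lab module: 5S 4R)
16. 1 raider ← the storage bay.  (the storage bay: 1S 1R; the lab module: 5S 3R)
17. 1 settler and 1 raider → the lab module.  (the storage bay: 0S 0R; the lab module: 6S 4R)

17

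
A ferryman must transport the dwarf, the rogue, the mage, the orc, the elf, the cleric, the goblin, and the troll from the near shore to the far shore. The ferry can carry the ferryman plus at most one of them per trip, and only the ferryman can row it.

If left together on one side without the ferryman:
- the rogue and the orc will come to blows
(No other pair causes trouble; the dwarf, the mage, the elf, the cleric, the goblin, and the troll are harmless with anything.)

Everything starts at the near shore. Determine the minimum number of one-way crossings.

Counting alone: the ferryman can take at most 1 across per trip to the far shore, so moving all 8 needs at least 8 loaded trips out, with a return between consecutive ones — at least 15 crossings.
The plan below uses exactly 15 crossings, so it is optimal:
1. Ferryman goes to the far shore with the rogue.  [the near shore: the cleric, the dwarf, the elf, the goblin, the mage, the orc, the troll | the far shore: the rogue]
2. Ferryman goes back to the near shore alone.  [the near shore: the cleric, the dwarf, the elf, the goblin, the mage, the orc, the troll | the far shore: the rogue]
3. Ferryman goes to the far shore with the dwarf.  [the near shore: the cleric, the elf, the goblin, the mage, the orc, the troll | the far shore: the dwarf, the rogue]
4. Ferryman goes back to the near shore alone.  [the near shore: the cleric, the elf, the goblin, the mage, the orc, the troll | the far shore: the dwarf, the rogue]
5. Ferryman goes to the far shore with the mage.  [the near shore: the cleric, the elf, the goblin, the orc, the troll | the far shore: the dwarf, the mage, the rogue]
6. Ferryman goes back to the near shore alone.  [the near shore: the cleric, the elf, the goblin, the orc, the troll | the far shore: the dwarf, the mage, the rogue]
7. Ferryman goes to the far shore with the elf.  [the near shore: the cleric, the goblin, the orc, the troll | the far shore: the dwarf, the elf, the mage, the rogue]
8. Ferryman goes back to the near shore alone.  [the near shore: the cleric, the goblin, the orc, the troll | the far shore: the dwarf, the elf, the mage, the rogue]
9. Ferryman goes to the far shore with the cleric.  [the near shore: the goblin, the orc, the troll | the far shore: the cleric, the dwarf, the elf, the mage, the rogue]
10. Ferryman goes back to the near shore alone.  [the near shore: the goblin, the orc, the troll | the far shore: the cleric, the dwarf, the elf, the mage, the rogue]
11. Ferryman goes to the far shore with the goblin.  [the near shore: the orc, the troll | the far shore: the cleric, the dwarf, the elf, the goblin, the mage, the rogue]
12. Ferryman goes back to the near shore alone.  [the near shore: the orc, the troll | the far shore: the cleric, the dwarf, the elf, the goblin, the mage, the rogue]
13. Ferryman goes to the far shore with the troll.  [the near shore: the orc | the far shore: the cleric, the dwarf, the elf, the goblin, the mage, the rogue, the troll]
14. Ferryman goes back to the near shore alone.  [the near shore: the orc | the far shore: the cleric, the dwarf, the elf, the goblin, the mage, the rogue, the troll]
15. Ferryman goes to the far shore with the orc.  [the near shore: — | the far shore: the cleric, the dwarf, the elf, the goblin, the mage, the orc, the rogue, the troll]

15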